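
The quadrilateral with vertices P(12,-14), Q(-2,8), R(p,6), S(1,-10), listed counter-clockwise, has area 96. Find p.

The doubled signed area Σ (x_i y_{i+1} − x_{i+1} y_i) is linear in p.
With p=0 it equals 156; the coefficient of p is -18 (from the two edges through R).
So -18·p + 156 = 2·96 = 192 ⇒ p = -2.

-2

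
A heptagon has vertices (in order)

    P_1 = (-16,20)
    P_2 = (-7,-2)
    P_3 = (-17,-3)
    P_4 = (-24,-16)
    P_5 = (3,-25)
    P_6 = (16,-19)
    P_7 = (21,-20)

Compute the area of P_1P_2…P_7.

Σ = (172) + (-13) + (200) + (648) + (343) + (79) + (100) = 1529
Area = |Σ|/2 = 764.5.

764.5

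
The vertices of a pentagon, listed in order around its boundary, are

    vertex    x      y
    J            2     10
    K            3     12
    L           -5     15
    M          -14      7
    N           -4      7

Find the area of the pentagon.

Apply the surveyor's formula: 2A = Σ (x_i·y_{i+1} − x_{i+1}·y_i), indices taken mod 5.
Σ = (-6) + (105) + (175) + (-70) + (-54) = 150
Area = |Σ|/2 = 75.

75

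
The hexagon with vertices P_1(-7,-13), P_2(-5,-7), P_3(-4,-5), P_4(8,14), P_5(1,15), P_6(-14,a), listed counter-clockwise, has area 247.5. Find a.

Write out the shoelace sum; only the two edges meeting at P_6 involve a:
2·Area = [(1·a − (-14)·15) + ((-14)·(-13) − (-7)·a)] + 71
       = 8·a + 463 = 495
⇒ a = 4.

4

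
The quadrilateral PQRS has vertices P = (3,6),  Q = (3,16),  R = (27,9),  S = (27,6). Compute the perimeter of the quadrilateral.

62

|PQ| = √((0)² + (10)²) = √100 = 10
|QR| = √((24)² + (-7)²) = √625 = 25
|RS| = √((0)² + (-3)²) = √9 = 3
|SP| = √((-24)² + (0)²) = √576 = 24
Perimeter = 10 + 25 + 3 + 24 = 62.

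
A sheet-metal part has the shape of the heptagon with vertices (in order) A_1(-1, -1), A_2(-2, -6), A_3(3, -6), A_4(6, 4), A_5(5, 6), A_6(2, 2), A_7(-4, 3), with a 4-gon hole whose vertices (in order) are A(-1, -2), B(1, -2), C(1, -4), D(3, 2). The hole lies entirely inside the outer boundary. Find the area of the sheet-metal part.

Outer boundary:
A_1→A_2: (-1)(-6) − (-2)(-1) = 4
A_2→A_3: (-2)(-6) − (3)(-6) = 30
A_3→A_4: (3)(4) − (6)(-6) = 48
A_4→A_5: (6)(6) − (5)(4) = 16
A_5→A_6: (5)(2) − (2)(6) = -2
A_6→A_7: (2)(3) − (-4)(2) = 14
A_7→A_1: (-4)(-1) − (-1)(3) = 7
Σ = 117
Area = |Σ|/2 = 58.5.
Hole:
Σ = (4) + (-2) + (14) + (-4) = 12
Area = |Σ|/2 = 6.
Net area = 58.5 − 6 = 52.5.

52.5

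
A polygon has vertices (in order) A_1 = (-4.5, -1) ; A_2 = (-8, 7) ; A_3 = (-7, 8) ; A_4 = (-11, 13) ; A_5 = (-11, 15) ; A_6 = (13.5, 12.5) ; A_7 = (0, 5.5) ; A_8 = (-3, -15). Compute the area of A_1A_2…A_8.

Apply the shoelace (surveyor's) formula: 2A = Σ (x_i·y_{i+1} − x_{i+1}·y_i), indices taken mod 8.
Cross-terms: -39.5, -15, -3, -22, -340, 74.25, 16.5, -64.5  ⇒  Σ = -393.25
Area = |Σ|/2 = 196.625.

196.625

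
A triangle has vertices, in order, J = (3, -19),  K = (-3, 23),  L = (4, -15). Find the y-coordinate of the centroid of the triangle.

Apply the shoelace (surveyor's) formula. First the cross-terms c_i = x_i·y_{i+1} − x_{i+1}·y_i:
  12, -47, -31  ⇒  2A = -66, A = -33.
Then Σ (y_i + y_{i+1})·c_i = 726, so ȳ = 726 / (6·(-33)) = -11/3.

-11/3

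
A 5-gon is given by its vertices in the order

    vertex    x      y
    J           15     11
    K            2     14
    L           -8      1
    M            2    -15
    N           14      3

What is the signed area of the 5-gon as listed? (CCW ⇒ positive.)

372.5

J→K: (15)(14) − (2)(11) = 188
K→L: (2)(1) − (-8)(14) = 114
L→M: (-8)(-15) − (2)(1) = 118
M→N: (2)(3) − (14)(-15) = 216
N→J: (14)(11) − (15)(3) = 109
Σ = 745
Signed area = Σ/2 = 372.5 (positive ⇒ counter-clockwise traversal).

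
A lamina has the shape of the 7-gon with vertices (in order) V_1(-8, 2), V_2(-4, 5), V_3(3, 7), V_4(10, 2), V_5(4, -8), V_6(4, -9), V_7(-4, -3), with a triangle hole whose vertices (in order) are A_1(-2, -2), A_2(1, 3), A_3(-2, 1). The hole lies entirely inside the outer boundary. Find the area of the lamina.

Outer boundary:
Apply Gauss's area formula: 2A = Σ (x_i·y_{i+1} − x_{i+1}·y_i), indices taken mod 7.
V_1→V_2: (-8)(5) − (-4)(2) = -32
V_2→V_3: (-4)(7) − (3)(5) = -43
V_3→V_4: (3)(2) − (10)(7) = -64
V_4→V_5: (10)(-8) − (4)(2) = -88
V_5→V_6: (4)(-9) − (4)(-8) = -4
V_6→V_7: (4)(-3) − (-4)(-9) = -48
V_7→V_1: (-4)(2) − (-8)(-3) = -32
Σ = -311
Area = |Σ|/2 = 155.5.
Hole:
Apply the surveyor's formula: 2A = Σ (x_i·y_{i+1} − x_{i+1}·y_i), indices taken mod 3.
A_1→A_2: (-2)(3) − (1)(-2) = -4
A_2→A_3: (1)(1) − (-2)(3) = 7
A_3→A_1: (-2)(-2) − (-2)(1) = 6
Σ = 9
Area = |Σ|/2 = 4.5.
Net area = 155.5 − 4.5 = 151.

151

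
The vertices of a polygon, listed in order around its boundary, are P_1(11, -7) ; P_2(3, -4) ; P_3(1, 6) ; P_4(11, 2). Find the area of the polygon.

82

P_1→P_2: (11)(-4) − (3)(-7) = -23
P_2→P_3: (3)(6) − (1)(-4) = 22
P_3→P_4: (1)(2) − (11)(6) = -64
P_4→P_1: (11)(-7) − (11)(2) = -99
Σ = -164
Area = |Σ|/2 = 82.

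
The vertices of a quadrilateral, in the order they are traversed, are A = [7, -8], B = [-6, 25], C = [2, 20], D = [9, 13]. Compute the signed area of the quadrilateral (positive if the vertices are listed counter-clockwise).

Σ = (127) + (-170) + (-154) + (-163) = -360
Signed area = Σ/2 = -180 (negative ⇒ clockwise traversal).

-180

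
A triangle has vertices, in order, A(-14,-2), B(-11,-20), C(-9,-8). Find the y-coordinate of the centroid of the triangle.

-10

Apply Gauss's area formula. First the cross-terms c_i = x_i·y_{i+1} − x_{i+1}·y_i:
  258, -92, -94  ⇒  2A = 72, A = 36.
Then Σ (y_i + y_{i+1})·c_i = -2160, so ȳ = -2160 / (6·36) = -10.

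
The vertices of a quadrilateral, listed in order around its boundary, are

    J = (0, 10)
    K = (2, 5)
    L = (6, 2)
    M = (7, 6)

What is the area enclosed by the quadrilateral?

23

Σ = (-20) + (-26) + (22) + (70) = 46
Area = |Σ|/2 = 23.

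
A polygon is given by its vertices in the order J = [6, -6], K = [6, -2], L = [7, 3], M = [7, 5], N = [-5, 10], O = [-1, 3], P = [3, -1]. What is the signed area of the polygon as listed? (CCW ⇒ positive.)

Apply Gauss's area formula: 2A = Σ (x_i·y_{i+1} − x_{i+1}·y_i), indices taken mod 7.
J→K: (6)(-2) − (6)(-6) = 24
K→L: (6)(3) − (7)(-2) = 32
L→M: (7)(5) − (7)(3) = 14
M→N: (7)(10) − (-5)(5) = 95
N→O: (-5)(3) − (-1)(10) = -5
O→P: (-1)(-1) − (3)(3) = -8
P→J: (3)(-6) − (6)(-1) = -12
Σ = 140
Signed area = Σ/2 = 70 (positive ⇒ counter-clockwise traversal).

70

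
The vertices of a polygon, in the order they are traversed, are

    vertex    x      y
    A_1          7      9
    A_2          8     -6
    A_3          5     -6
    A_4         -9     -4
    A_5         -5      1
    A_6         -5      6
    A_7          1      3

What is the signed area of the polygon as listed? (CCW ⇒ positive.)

-146.5

Σ = (-114) + (-18) + (-74) + (-29) + (-25) + (-21) + (-12) = -293
Signed area = Σ/2 = -146.5 (negative ⇒ clockwise traversal).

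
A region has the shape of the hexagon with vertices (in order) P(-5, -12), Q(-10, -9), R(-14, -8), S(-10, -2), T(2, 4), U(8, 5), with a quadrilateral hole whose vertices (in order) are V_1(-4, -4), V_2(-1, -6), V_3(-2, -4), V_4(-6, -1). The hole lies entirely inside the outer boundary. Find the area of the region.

146

Outer boundary:
Apply the shoelace formula: 2A = Σ (x_i·y_{i+1} − x_{i+1}·y_i), indices taken mod 6.
Σ = (-75) + (-46) + (-52) + (-36) + (-22) + (-71) = -302
Area = |Σ|/2 = 151.
Hole:
Apply the surveyor's formula: 2A = Σ (x_i·y_{i+1} − x_{i+1}·y_i), indices taken mod 4.
Σ = (20) + (-8) + (-22) + (20) = 10
Area = |Σ|/2 = 5.
Net area = 151 − 5 = 146.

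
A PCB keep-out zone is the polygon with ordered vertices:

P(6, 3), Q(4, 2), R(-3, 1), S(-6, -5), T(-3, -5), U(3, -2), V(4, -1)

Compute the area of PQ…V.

Cross-terms: 0, 10, 21, 15, 21, 5, 18  ⇒  Σ = 90
Area = |Σ|/2 = 45.

45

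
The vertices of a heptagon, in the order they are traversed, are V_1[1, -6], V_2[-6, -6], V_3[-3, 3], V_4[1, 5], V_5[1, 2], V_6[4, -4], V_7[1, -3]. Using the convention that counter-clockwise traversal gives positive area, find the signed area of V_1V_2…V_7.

Cross-terms: -42, -36, -18, -3, -12, -8, -3  ⇒  Σ = -122
Signed area = Σ/2 = -61 (negative ⇒ clockwise traversal).

-61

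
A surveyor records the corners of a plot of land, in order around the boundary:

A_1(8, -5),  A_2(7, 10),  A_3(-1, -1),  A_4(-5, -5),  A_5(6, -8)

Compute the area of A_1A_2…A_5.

Σ = (115) + (3) + (0) + (70) + (34) = 222
Area = |Σ|/2 = 111.

111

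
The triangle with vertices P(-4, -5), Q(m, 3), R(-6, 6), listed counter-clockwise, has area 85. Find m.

10

The doubled signed area Σ (x_i y_{i+1} − x_{i+1} y_i) is linear in m.
With m=0 it equals 60; the coefficient of m is 11 (from the two edges through Q).
So 11·m + 60 = 2·85 = 170 ⇒ m = 10.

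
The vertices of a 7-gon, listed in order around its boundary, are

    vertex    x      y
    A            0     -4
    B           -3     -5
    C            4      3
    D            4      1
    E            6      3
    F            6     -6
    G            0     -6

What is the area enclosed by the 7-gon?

46.5

Apply the shoelace (surveyor's) formula: 2A = Σ (x_i·y_{i+1} − x_{i+1}·y_i), indices taken mod 7.
Cross-terms: -12, 11, -8, 6, -54, -36, 0  ⇒  Σ = -93
Area = |Σ|/2 = 46.5.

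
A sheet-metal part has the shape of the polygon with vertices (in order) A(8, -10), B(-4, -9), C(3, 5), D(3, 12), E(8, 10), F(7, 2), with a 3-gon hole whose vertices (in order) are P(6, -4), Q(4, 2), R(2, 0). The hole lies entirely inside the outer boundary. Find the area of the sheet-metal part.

Outer boundary:
Apply the shoelace (surveyor's) formula: 2A = Σ (x_i·y_{i+1} − x_{i+1}·y_i), indices taken mod 6.
A→B: (8)(-9) − (-4)(-10) = -112
B→C: (-4)(5) − (3)(-9) = 7
C→D: (3)(12) − (3)(5) = 21
D→E: (3)(10) − (8)(12) = -66
E→F: (8)(2) − (7)(10) = -54
F→A: (7)(-10) − (8)(2) = -86
Σ = -290
Area = |Σ|/2 = 145.
Hole:
Cross-terms: 28, -4, -8  ⇒  Σ = 16
Area = |Σ|/2 = 8.
Net area = 145 − 8 = 137.

137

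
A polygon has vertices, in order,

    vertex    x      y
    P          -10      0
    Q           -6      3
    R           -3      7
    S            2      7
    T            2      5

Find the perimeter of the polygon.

30

|PQ| = √((4)² + (3)²) = √25 = 5
|QR| = √((3)² + (4)²) = √25 = 5
|RS| = √((5)² + (0)²) = √25 = 5
|ST| = √((0)² + (-2)²) = √4 = 2
|TP| = √((-12)² + (-5)²) = √169 = 13
Perimeter = 5 + 5 + 5 + 2 + 13 = 30.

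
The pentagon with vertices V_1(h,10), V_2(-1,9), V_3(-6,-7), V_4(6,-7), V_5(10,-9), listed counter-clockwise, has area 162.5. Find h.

3

Write out the shoelace sum; only the two edges meeting at V_1 involve h:
2·Area = [(10·10 − h·(-9)) + (h·9 − (-1)·10)] + 161
       = 18·h + 271 = 325
⇒ h = 3.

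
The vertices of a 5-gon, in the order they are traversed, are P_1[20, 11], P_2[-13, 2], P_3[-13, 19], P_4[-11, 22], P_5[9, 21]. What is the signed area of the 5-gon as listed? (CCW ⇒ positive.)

-432.5

P_1→P_2: (20)(2) − (-13)(11) = 183
P_2→P_3: (-13)(19) − (-13)(2) = -221
P_3→P_4: (-13)(22) − (-11)(19) = -77
P_4→P_5: (-11)(21) − (9)(22) = -429
P_5→P_1: (9)(11) − (20)(21) = -321
Σ = -865
Signed area = Σ/2 = -432.5 (negative ⇒ clockwise traversal).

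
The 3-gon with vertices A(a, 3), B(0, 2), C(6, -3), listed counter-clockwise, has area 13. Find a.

4

The doubled signed area Σ (x_i y_{i+1} − x_{i+1} y_i) is linear in a.
With a=0 it equals 6; the coefficient of a is 5 (from the two edges through A).
So 5·a + 6 = 2·13 = 26 ⇒ a = 4.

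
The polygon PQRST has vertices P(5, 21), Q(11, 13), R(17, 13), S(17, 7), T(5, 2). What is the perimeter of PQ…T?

54

|PQ| = √((6)² + (-8)²) = √100 = 10
|QR| = √((6)² + (0)²) = √36 = 6
|RS| = √((0)² + (-6)²) = √36 = 6
|ST| = √((-12)² + (-5)²) = √169 = 13
|TP| = √((0)² + (19)²) = √361 = 19
Perimeter = 10 + 6 + 6 + 13 + 19 = 54.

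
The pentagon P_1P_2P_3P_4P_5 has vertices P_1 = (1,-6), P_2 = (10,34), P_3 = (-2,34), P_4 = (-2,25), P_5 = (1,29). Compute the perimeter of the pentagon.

102

|P_1P_2| = √((9)² + (40)²) = √1681 = 41
|P_2P_3| = √((-12)² + (0)²) = √144 = 12
|P_3P_4| = √((0)² + (-9)²) = √81 = 9
|P_4P_5| = √((3)² + (4)²) = √25 = 5
|P_5P_1| = √((0)² + (-35)²) = √1225 = 35
Perimeter = 41 + 12 + 9 + 5 + 35 = 102.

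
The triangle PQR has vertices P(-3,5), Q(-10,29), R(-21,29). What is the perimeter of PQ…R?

|PQ| = √((-7)² + (24)²) = √625 = 25
|QR| = √((-11)² + (0)²) = √121 = 11
|RP| = √((18)² + (-24)²) = √900 = 30
Perimeter = 25 + 11 + 30 = 66.

66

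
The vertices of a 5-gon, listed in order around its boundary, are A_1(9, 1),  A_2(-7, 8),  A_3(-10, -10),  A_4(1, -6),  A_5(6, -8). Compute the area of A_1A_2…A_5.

Apply the shoelace formula: 2A = Σ (x_i·y_{i+1} − x_{i+1}·y_i), indices taken mod 5.
A_1→A_2: (9)(8) − (-7)(1) = 79
A_2→A_3: (-7)(-10) − (-10)(8) = 150
A_3→A_4: (-10)(-6) − (1)(-10) = 70
A_4→A_5: (1)(-8) − (6)(-6) = 28
A_5→A_1: (6)(1) − (9)(-8) = 78
Σ = 405
Area = |Σ|/2 = 202.5.

202.5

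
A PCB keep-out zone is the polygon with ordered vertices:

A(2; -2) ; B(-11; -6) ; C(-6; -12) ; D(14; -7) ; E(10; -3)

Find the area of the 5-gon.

143

Cross-terms: -34, 96, 210, 28, -14  ⇒  Σ = 286
Area = |Σ|/2 = 143.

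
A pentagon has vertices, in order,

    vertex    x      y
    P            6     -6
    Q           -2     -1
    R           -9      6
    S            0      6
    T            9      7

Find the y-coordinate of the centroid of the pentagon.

475/243

Apply the surveyor's formula. First the cross-terms c_i = x_i·y_{i+1} − x_{i+1}·y_i:
  -18, -21, -54, -54, -96  ⇒  2A = -243, A = -121.5.
Then Σ (y_i + y_{i+1})·c_i = -1425, so ȳ = -1425 / (6·(-121.5)) = 475/243.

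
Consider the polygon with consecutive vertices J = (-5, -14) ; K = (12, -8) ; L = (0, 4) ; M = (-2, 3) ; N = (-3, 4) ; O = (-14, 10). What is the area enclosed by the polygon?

268.5

Apply the surveyor's formula: 2A = Σ (x_i·y_{i+1} − x_{i+1}·y_i), indices taken mod 6.
Cross-terms: 208, 48, 8, 1, 26, 246  ⇒  Σ = 537
Area = |Σ|/2 = 268.5.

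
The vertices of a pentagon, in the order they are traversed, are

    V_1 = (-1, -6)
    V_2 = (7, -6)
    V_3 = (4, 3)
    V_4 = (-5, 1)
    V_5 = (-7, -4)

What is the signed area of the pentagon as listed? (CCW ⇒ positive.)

88.5

Apply Gauss's area formula: 2A = Σ (x_i·y_{i+1} − x_{i+1}·y_i), indices taken mod 5.
Cross-terms: 48, 45, 19, 27, 38  ⇒  Σ = 177
Signed area = Σ/2 = 88.5 (positive ⇒ counter-clockwise traversal).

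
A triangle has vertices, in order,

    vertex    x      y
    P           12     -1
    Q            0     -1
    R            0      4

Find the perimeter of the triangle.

30

|PQ| = √((-12)² + (0)²) = √144 = 12
|QR| = √((0)² + (5)²) = √25 = 5
|RP| = √((12)² + (-5)²) = √169 = 13
Perimeter = 12 + 5 + 13 = 30.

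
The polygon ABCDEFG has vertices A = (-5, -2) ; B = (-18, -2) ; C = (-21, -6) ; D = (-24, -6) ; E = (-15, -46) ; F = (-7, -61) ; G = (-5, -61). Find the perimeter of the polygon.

140

|AB| = √((-13)² + (0)²) = √169 = 13
|BC| = √((-3)² + (-4)²) = √25 = 5
|CD| = √((-3)² + (0)²) = √9 = 3
|DE| = √((9)² + (-40)²) = √1681 = 41
|EF| = √((8)² + (-15)²) = √289 = 17
|FG| = √((2)² + (0)²) = √4 = 2
|GA| = √((0)² + (59)²) = √3481 = 59
Perimeter = 13 + 5 + 3 + 41 + 17 + 2 + 59 = 140.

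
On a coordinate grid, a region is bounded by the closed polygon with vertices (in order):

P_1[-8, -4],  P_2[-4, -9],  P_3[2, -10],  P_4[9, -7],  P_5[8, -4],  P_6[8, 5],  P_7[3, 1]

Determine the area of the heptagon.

Apply the surveyor's formula: 2A = Σ (x_i·y_{i+1} − x_{i+1}·y_i), indices taken mod 7.
Cross-terms: 56, 58, 76, 20, 72, -7, -4  ⇒  Σ = 271
Area = |Σ|/2 = 135.5.

135.5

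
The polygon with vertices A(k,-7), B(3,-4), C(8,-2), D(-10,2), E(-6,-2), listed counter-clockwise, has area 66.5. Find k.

Write out the shoelace sum; only the two edges meeting at A involve k:
2·Area = [((-6)·(-7) − k·(-2)) + (k·(-4) − 3·(-7))] + 54
       = -2·k + 117 = 133
⇒ k = -8.

-8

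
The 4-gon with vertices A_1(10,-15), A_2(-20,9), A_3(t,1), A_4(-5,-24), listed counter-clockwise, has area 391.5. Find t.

The doubled signed area Σ (x_i y_{i+1} − x_{i+1} y_i) is linear in t.
With t=0 it equals 90; the coefficient of t is -33 (from the two edges through A_3).
So -33·t + 90 = 2·391.5 = 783 ⇒ t = -21.

-21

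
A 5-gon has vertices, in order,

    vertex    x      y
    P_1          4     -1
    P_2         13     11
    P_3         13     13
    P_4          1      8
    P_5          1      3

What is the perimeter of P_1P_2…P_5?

|P_1P_2| = √((9)² + (12)²) = √225 = 15
|P_2P_3| = √((0)² + (2)²) = √4 = 2
|P_3P_4| = √((-12)² + (-5)²) = √169 = 13
|P_4P_5| = √((0)² + (-5)²) = √25 = 5
|P_5P_1| = √((3)² + (-4)²) = √25 = 5
Perimeter = 15 + 2 + 13 + 5 + 5 = 40.

40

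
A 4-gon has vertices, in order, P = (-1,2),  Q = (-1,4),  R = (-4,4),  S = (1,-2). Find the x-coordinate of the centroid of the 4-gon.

Apply Gauss's area formula. First the cross-terms c_i = x_i·y_{i+1} − x_{i+1}·y_i:
  -2, 12, 4, 0  ⇒  2A = 14, A = 7.
Then Σ (x_i + x_{i+1})·c_i = -68, so x̄ = -68 / (6·7) = -34/21.

-34/21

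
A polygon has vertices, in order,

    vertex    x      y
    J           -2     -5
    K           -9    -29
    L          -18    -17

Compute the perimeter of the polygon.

|JK| = √((-7)² + (-24)²) = √625 = 25
|KL| = √((-9)² + (12)²) = √225 = 15
|LJ| = √((16)² + (12)²) = √400 = 20
Perimeter = 25 + 15 + 20 = 60.

60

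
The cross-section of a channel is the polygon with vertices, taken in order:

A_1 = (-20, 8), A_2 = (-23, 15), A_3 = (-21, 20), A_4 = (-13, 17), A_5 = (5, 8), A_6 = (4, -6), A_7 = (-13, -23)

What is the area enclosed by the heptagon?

671.5

Σ = (-116) + (-145) + (-97) + (-189) + (-62) + (-170) + (-564) = -1343
Area = |Σ|/2 = 671.5.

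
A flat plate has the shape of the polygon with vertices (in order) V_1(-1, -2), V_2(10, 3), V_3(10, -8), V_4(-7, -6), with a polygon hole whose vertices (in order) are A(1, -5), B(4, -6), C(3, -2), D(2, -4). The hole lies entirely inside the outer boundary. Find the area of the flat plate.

Outer boundary:
Apply the shoelace formula: 2A = Σ (x_i·y_{i+1} − x_{i+1}·y_i), indices taken mod 4.
Σ = (17) + (-110) + (-116) + (8) = -201
Area = |Σ|/2 = 100.5.
Hole:
Apply the surveyor's formula: 2A = Σ (x_i·y_{i+1} − x_{i+1}·y_i), indices taken mod 4.
Σ = (14) + (10) + (-8) + (-6) = 10
Area = |Σ|/2 = 5.
Net area = 100.5 − 5 = 95.5.

95.5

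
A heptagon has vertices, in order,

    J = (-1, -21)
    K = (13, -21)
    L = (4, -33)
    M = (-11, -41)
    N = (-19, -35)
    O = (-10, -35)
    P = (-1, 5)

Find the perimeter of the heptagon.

132

|JK| = √((14)² + (0)²) = √196 = 14
|KL| = √((-9)² + (-12)²) = √225 = 15
|LM| = √((-15)² + (-8)²) = √289 = 17
|MN| = √((-8)² + (6)²) = √100 = 10
|NO| = √((9)² + (0)²) = √81 = 9
|OP| = √((9)² + (40)²) = √1681 = 41
|PJ| = √((0)² + (-26)²) = √676 = 26
Perimeter = 14 + 15 + 17 + 10 + 9 + 41 + 26 = 132.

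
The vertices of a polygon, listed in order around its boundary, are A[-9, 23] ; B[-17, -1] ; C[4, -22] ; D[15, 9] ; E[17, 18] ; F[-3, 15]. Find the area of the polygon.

818

Σ = (400) + (378) + (366) + (117) + (309) + (66) = 1636
Area = |Σ|/2 = 818.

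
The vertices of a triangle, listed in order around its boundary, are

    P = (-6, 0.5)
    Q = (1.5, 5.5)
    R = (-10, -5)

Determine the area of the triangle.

10.625

Apply the surveyor's formula: 2A = Σ (x_i·y_{i+1} − x_{i+1}·y_i), indices taken mod 3.
Σ = (-33.75) + (47.5) + (-35) = -21.25
Area = |Σ|/2 = 10.625.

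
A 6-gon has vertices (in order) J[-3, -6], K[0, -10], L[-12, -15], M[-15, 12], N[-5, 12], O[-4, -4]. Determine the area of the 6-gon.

249.5

Apply the surveyor's formula: 2A = Σ (x_i·y_{i+1} − x_{i+1}·y_i), indices taken mod 6.
Σ = (30) + (-120) + (-369) + (-120) + (68) + (12) = -499
Area = |Σ|/2 = 249.5.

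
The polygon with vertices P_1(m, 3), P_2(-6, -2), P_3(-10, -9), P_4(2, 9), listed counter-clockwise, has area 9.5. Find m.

The doubled signed area Σ (x_i y_{i+1} − x_{i+1} y_i) is linear in m.
With m=0 it equals -14; the coefficient of m is -11 (from the two edges through P_1).
So -11·m + -14 = 2·9.5 = 19 ⇒ m = -3.

-3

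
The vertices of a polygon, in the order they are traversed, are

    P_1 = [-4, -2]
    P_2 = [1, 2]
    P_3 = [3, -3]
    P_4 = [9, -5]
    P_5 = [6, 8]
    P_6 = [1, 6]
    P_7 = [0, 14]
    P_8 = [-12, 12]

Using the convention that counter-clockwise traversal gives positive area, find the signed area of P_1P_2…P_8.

Apply the shoelace formula: 2A = Σ (x_i·y_{i+1} − x_{i+1}·y_i), indices taken mod 8.
Cross-terms: -6, -9, 12, 102, 28, 14, 168, 72  ⇒  Σ = 381
Signed area = Σ/2 = 190.5 (positive ⇒ counter-clockwise traversal).

190.5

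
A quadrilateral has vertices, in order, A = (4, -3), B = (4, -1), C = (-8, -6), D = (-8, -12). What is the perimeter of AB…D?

36

|AB| = √((0)² + (2)²) = √4 = 2
|BC| = √((-12)² + (-5)²) = √169 = 13
|CD| = √((0)² + (-6)²) = √36 = 6
|DA| = √((12)² + (9)²) = √225 = 15
Perimeter = 2 + 13 + 6 + 15 = 36.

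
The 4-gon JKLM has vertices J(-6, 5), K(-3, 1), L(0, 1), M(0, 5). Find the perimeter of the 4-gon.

18

|JK| = √((3)² + (-4)²) = √25 = 5
|KL| = √((3)² + (0)²) = √9 = 3
|LM| = √((0)² + (4)²) = √16 = 4
|MJ| = √((-6)² + (0)²) = √36 = 6
Perimeter = 5 + 3 + 4 + 6 = 18.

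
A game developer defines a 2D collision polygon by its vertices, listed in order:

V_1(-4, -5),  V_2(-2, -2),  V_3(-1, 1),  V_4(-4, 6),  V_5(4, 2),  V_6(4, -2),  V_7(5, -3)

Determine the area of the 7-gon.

V_1→V_2: (-4)(-2) − (-2)(-5) = -2
V_2→V_3: (-2)(1) − (-1)(-2) = -4
V_3→V_4: (-1)(6) − (-4)(1) = -2
V_4→V_5: (-4)(2) − (4)(6) = -32
V_5→V_6: (4)(-2) − (4)(2) = -16
V_6→V_7: (4)(-3) − (5)(-2) = -2
V_7→V_1: (5)(-5) − (-4)(-3) = -37
Σ = -95
Area = |Σ|/2 = 47.5.

47.5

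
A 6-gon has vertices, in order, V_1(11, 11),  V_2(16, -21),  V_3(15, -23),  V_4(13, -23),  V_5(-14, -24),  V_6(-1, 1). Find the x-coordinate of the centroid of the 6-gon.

Apply the shoelace formula. First the cross-terms c_i = x_i·y_{i+1} − x_{i+1}·y_i:
  -407, -53, -46, -634, -38, -22  ⇒  2A = -1200, A = -600.
Then Σ (x_i + x_{i+1})·c_i = -12936, so x̄ = -12936 / (6·(-600)) = 539/150.

539/150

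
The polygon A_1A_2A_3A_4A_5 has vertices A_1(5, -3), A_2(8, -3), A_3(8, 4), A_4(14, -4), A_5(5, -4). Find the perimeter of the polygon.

|A_1A_2| = √((3)² + (0)²) = √9 = 3
|A_2A_3| = √((0)² + (7)²) = √49 = 7
|A_3A_4| = √((6)² + (-8)²) = √100 = 10
|A_4A_5| = √((-9)² + (0)²) = √81 = 9
|A_5A_1| = √((0)² + (1)²) = √1 = 1
Perimeter = 3 + 7 + 10 + 9 + 1 = 30.

30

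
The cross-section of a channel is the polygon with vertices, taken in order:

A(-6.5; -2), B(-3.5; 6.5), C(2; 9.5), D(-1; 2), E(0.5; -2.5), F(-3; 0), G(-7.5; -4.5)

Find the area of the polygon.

44.375

Σ = (-49.25) + (-46.25) + (13.5) + (1.5) + (-7.5) + (13.5) + (-14.25) = -88.75
Area = |Σ|/2 = 44.375.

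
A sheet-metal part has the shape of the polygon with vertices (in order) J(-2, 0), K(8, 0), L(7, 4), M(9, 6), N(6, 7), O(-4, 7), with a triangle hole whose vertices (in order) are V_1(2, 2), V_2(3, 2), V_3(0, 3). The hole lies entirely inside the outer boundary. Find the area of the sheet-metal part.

74

Outer boundary:
Σ = (0) + (32) + (6) + (27) + (70) + (14) = 149
Area = |Σ|/2 = 74.5.
Hole:
Apply the shoelace (surveyor's) formula: 2A = Σ (x_i·y_{i+1} − x_{i+1}·y_i), indices taken mod 3.
Σ = (-2) + (9) + (-6) = 1
Area = |Σ|/2 = 0.5.
Net area = 74.5 − 0.5 = 74.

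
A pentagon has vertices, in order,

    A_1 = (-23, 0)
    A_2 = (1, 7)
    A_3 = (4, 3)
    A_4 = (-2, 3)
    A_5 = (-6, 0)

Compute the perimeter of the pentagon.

|A_1A_2| = √((24)² + (7)²) = √625 = 25
|A_2A_3| = √((3)² + (-4)²) = √25 = 5
|A_3A_4| = √((-6)² + (0)²) = √36 = 6
|A_4A_5| = √((-4)² + (-3)²) = √25 = 5
|A_5A_1| = √((-17)² + (0)²) = √289 = 17
Perimeter = 25 + 5 + 6 + 5 + 17 = 58.

58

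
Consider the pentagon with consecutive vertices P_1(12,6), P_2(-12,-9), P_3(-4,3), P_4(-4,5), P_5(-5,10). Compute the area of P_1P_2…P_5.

Σ = (-36) + (-72) + (-8) + (-15) + (-150) = -281
Area = |Σ|/2 = 140.5.

140.5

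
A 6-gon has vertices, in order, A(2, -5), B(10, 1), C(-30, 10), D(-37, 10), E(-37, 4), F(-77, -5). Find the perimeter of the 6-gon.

|AB| = √((8)² + (6)²) = √100 = 10
|BC| = √((-40)² + (9)²) = √1681 = 41
|CD| = √((-7)² + (0)²) = √49 = 7
|DE| = √((0)² + (-6)²) = √36 = 6
|EF| = √((-40)² + (-9)²) = √1681 = 41
|FA| = √((79)² + (0)²) = √6241 = 79
Perimeter = 10 + 41 + 7 + 6 + 41 + 79 = 184.

184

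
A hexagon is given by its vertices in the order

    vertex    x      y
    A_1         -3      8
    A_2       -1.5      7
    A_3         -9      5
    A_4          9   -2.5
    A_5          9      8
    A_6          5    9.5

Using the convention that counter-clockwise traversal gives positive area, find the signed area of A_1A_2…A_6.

A_1→A_2: (-3)(7) − (-1.5)(8) = -9
A_2→A_3: (-1.5)(5) − (-9)(7) = 55.5
A_3→A_4: (-9)(-2.5) − (9)(5) = -22.5
A_4→A_5: (9)(8) − (9)(-2.5) = 94.5
A_5→A_6: (9)(9.5) − (5)(8) = 45.5
A_6→A_1: (5)(8) − (-3)(9.5) = 68.5
Σ = 232.5
Signed area = Σ/2 = 116.25 (positive ⇒ counter-clockwise traversal).

116.25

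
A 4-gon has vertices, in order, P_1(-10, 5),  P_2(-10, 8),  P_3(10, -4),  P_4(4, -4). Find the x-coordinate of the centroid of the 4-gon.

-64/57

Apply the surveyor's formula. First the cross-terms c_i = x_i·y_{i+1} − x_{i+1}·y_i:
  -30, -40, -24, -20  ⇒  2A = -114, A = -57.
Then Σ (x_i + x_{i+1})·c_i = 384, so x̄ = 384 / (6·(-57)) = -64/57.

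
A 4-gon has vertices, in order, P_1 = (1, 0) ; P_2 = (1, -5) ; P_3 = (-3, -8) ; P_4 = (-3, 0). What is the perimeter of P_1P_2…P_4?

|P_1P_2| = √((0)² + (-5)²) = √25 = 5
|P_2P_3| = √((-4)² + (-3)²) = √25 = 5
|P_3P_4| = √((0)² + (8)²) = √64 = 8
|P_4P_1| = √((4)² + (0)²) = √16 = 4
Perimeter = 5 + 5 + 8 + 4 = 22.

22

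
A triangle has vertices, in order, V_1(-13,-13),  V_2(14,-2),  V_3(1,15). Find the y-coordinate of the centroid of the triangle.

0

Apply the shoelace (surveyor's) formula. First the cross-terms c_i = x_i·y_{i+1} − x_{i+1}·y_i:
  208, 212, 182  ⇒  2A = 602, A = 301.
Then Σ (y_i + y_{i+1})·c_i = 0, so ȳ = 0 / (6·301) = 0.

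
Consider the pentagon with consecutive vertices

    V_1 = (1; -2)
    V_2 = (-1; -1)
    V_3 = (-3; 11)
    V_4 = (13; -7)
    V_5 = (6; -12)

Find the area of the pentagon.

126.5

Apply Gauss's area formula: 2A = Σ (x_i·y_{i+1} − x_{i+1}·y_i), indices taken mod 5.
V_1→V_2: (1)(-1) − (-1)(-2) = -3
V_2→V_3: (-1)(11) − (-3)(-1) = -14
V_3→V_4: (-3)(-7) − (13)(11) = -122
V_4→V_5: (13)(-12) − (6)(-7) = -114
V_5→V_1: (6)(-2) − (1)(-12) = 0
Σ = -253
Area = |Σ|/2 = 126.5.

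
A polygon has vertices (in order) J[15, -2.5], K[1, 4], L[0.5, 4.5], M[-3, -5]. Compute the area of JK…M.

79.25

Cross-terms: 62.5, 2.5, 11, 82.5  ⇒  Σ = 158.5
Area = |Σ|/2 = 79.25.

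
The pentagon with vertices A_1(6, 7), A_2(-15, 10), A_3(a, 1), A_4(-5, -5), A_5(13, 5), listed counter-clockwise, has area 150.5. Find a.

-3

The doubled signed area Σ (x_i y_{i+1} − x_{i+1} y_i) is linear in a.
With a=0 it equals 256; the coefficient of a is -15 (from the two edges through A_3).
So -15·a + 256 = 2·150.5 = 301 ⇒ a = -3.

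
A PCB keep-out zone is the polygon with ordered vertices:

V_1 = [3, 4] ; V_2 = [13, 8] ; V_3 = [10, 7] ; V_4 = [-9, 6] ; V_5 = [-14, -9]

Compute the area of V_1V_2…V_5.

Apply the shoelace formula: 2A = Σ (x_i·y_{i+1} − x_{i+1}·y_i), indices taken mod 5.
Σ = (-28) + (11) + (123) + (165) + (-29) = 242
Area = |Σ|/2 = 121.

121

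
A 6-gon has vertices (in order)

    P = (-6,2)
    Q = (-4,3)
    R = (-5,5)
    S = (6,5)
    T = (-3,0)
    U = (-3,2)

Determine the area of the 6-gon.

Apply the shoelace (surveyor's) formula: 2A = Σ (x_i·y_{i+1} − x_{i+1}·y_i), indices taken mod 6.
Cross-terms: -10, -5, -55, 15, -6, 6  ⇒  Σ = -55
Area = |Σ|/2 = 27.5.

27.5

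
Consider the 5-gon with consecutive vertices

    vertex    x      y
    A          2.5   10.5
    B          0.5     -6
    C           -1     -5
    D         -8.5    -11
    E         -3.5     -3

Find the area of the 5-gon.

51.25

Apply the surveyor's formula: 2A = Σ (x_i·y_{i+1} − x_{i+1}·y_i), indices taken mod 5.
A→B: (2.5)(-6) − (0.5)(10.5) = -20.25
B→C: (0.5)(-5) − (-1)(-6) = -8.5
C→D: (-1)(-11) − (-8.5)(-5) = -31.5
D→E: (-8.5)(-3) − (-3.5)(-11) = -13
E→A: (-3.5)(10.5) − (2.5)(-3) = -29.25
Σ = -102.5
Area = |Σ|/2 = 51.25.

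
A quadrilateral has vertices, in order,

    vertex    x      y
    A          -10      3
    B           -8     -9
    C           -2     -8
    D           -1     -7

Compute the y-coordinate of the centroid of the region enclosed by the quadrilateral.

-1264/279

Apply the shoelace formula. First the cross-terms c_i = x_i·y_{i+1} − x_{i+1}·y_i:
  114, 46, 6, -73  ⇒  2A = 93, A = 46.5.
Then Σ (y_i + y_{i+1})·c_i = -1264, so ȳ = -1264 / (6·46.5) = -1264/279.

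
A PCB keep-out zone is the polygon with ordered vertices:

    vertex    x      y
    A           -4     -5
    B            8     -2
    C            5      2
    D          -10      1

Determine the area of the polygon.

Apply the surveyor's formula: 2A = Σ (x_i·y_{i+1} − x_{i+1}·y_i), indices taken mod 4.
Cross-terms: 48, 26, 25, 54  ⇒  Σ = 153
Area = |Σ|/2 = 76.5.

76.5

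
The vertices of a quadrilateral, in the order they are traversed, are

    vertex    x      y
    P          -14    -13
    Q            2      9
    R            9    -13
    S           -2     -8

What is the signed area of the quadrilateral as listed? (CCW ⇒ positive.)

Apply Gauss's area formula: 2A = Σ (x_i·y_{i+1} − x_{i+1}·y_i), indices taken mod 4.
P→Q: (-14)(9) − (2)(-13) = -100
Q→R: (2)(-13) − (9)(9) = -107
R→S: (9)(-8) − (-2)(-13) = -98
S→P: (-2)(-13) − (-14)(-8) = -86
Σ = -391
Signed area = Σ/2 = -195.5 (negative ⇒ clockwise traversal).

-195.5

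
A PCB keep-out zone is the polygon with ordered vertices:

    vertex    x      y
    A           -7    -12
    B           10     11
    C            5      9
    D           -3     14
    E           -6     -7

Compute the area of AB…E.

151.5

Apply the surveyor's formula: 2A = Σ (x_i·y_{i+1} − x_{i+1}·y_i), indices taken mod 5.
Σ = (43) + (35) + (97) + (105) + (23) = 303
Area = |Σ|/2 = 151.5.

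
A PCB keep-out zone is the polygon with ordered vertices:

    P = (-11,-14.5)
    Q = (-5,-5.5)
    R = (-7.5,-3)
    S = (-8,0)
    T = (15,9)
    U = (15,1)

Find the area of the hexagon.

Apply the shoelace (surveyor's) formula: 2A = Σ (x_i·y_{i+1} − x_{i+1}·y_i), indices taken mod 6.
Cross-terms: -12, -26.25, -24, -72, -120, -206.5  ⇒  Σ = -460.75
Area = |Σ|/2 = 230.375.

230.375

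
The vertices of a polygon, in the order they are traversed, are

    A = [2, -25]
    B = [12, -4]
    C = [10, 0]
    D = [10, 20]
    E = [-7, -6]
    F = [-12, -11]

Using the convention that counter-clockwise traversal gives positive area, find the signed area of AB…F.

Σ = (292) + (40) + (200) + (80) + (5) + (322) = 939
Signed area = Σ/2 = 469.5 (positive ⇒ counter-clockwise traversal).

469.5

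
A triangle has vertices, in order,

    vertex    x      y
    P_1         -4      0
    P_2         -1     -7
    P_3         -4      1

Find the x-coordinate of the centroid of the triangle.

-3

Apply the shoelace (surveyor's) formula. First the cross-terms c_i = x_i·y_{i+1} − x_{i+1}·y_i:
  28, -29, 4  ⇒  2A = 3, A = 1.5.
Then Σ (x_i + x_{i+1})·c_i = -27, so x̄ = -27 / (6·1.5) = -3.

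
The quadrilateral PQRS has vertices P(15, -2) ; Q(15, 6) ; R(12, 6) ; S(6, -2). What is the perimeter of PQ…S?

|PQ| = √((0)² + (8)²) = √64 = 8
|QR| = √((-3)² + (0)²) = √9 = 3
|RS| = √((-6)² + (-8)²) = √100 = 10
|SP| = √((9)² + (0)²) = √81 = 9
Perimeter = 8 + 3 + 10 + 9 = 30.

30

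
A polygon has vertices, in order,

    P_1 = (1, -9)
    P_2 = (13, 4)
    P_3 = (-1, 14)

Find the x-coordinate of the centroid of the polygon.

13/3

Apply the shoelace formula. First the cross-terms c_i = x_i·y_{i+1} − x_{i+1}·y_i:
  121, 186, -5  ⇒  2A = 302, A = 151.
Then Σ (x_i + x_{i+1})·c_i = 3926, so x̄ = 3926 / (6·151) = 13/3.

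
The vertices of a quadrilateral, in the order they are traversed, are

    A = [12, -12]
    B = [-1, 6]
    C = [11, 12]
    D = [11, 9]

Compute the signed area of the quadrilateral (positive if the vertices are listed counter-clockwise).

-145.5

Cross-terms: 60, -78, -33, -240  ⇒  Σ = -291
Signed area = Σ/2 = -145.5 (negative ⇒ clockwise traversal).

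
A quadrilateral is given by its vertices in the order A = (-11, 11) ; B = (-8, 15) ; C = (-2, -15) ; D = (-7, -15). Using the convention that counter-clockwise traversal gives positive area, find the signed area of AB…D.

-122

Cross-terms: -77, 150, -75, -242  ⇒  Σ = -244
Signed area = Σ/2 = -122 (negative ⇒ clockwise traversal).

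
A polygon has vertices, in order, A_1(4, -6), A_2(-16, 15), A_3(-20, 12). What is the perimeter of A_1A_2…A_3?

|A_1A_2| = √((-20)² + (21)²) = √841 = 29
|A_2A_3| = √((-4)² + (-3)²) = √25 = 5
|A_3A_1| = √((24)² + (-18)²) = √900 = 30
Perimeter = 29 + 5 + 30 = 64.

64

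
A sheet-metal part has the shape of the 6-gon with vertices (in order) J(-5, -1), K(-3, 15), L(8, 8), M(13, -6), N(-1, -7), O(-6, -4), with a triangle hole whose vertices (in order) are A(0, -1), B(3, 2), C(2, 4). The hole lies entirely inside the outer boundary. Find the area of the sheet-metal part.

Outer boundary:
Σ = (-78) + (-144) + (-152) + (-97) + (-38) + (-14) = -523
Area = |Σ|/2 = 261.5.
Hole:
Apply the shoelace (surveyor's) formula: 2A = Σ (x_i·y_{i+1} − x_{i+1}·y_i), indices taken mod 3.
Cross-terms: 3, 8, -2  ⇒  Σ = 9
Area = |Σ|/2 = 4.5.
Net area = 261.5 − 4.5 = 257.

257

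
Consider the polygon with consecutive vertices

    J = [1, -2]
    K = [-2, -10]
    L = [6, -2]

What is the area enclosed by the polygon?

Σ = (-14) + (64) + (-10) = 40
Area = |Σ|/2 = 20.

20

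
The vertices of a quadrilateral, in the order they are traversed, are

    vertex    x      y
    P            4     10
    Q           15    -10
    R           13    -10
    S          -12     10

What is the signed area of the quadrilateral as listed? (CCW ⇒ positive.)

-180

Σ = (-190) + (-20) + (10) + (-160) = -360
Signed area = Σ/2 = -180 (negative ⇒ clockwise traversal).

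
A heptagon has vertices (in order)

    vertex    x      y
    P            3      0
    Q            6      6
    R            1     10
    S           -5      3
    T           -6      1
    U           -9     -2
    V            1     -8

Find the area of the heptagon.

Apply the shoelace (surveyor's) formula: 2A = Σ (x_i·y_{i+1} − x_{i+1}·y_i), indices taken mod 7.
Σ = (18) + (54) + (53) + (13) + (21) + (74) + (24) = 257
Area = |Σ|/2 = 128.5.

128.5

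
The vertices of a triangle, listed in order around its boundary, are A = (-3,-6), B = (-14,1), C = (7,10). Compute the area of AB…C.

123

Apply Gauss's area formula: 2A = Σ (x_i·y_{i+1} − x_{i+1}·y_i), indices taken mod 3.
Σ = (-87) + (-147) + (-12) = -246
Area = |Σ|/2 = 123.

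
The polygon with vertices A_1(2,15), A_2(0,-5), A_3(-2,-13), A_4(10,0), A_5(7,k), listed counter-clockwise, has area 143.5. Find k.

9

Write out the shoelace sum; only the two edges meeting at A_5 involve k:
2·Area = [(10·k − 7·0) + (7·15 − 2·k)] + 110
       = 8·k + 215 = 287
⇒ k = 9.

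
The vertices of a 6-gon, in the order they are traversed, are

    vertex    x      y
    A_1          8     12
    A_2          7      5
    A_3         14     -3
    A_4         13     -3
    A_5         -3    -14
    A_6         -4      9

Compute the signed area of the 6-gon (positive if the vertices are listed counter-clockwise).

Cross-terms: -44, -91, -3, -191, -83, -120  ⇒  Σ = -532
Signed area = Σ/2 = -266 (negative ⇒ clockwise traversal).

-266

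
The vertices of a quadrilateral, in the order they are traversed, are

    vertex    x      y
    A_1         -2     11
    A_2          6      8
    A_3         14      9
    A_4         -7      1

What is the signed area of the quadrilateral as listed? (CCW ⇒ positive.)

Cross-terms: -82, -58, 77, -75  ⇒  Σ = -138
Signed area = Σ/2 = -69 (negative ⇒ clockwise traversal).

-69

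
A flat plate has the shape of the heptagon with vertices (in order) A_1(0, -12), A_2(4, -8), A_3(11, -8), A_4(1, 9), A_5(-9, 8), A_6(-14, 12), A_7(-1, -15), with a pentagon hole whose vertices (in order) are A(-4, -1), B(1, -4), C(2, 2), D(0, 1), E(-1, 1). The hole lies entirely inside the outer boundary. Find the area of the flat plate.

Outer boundary:
A_1→A_2: (0)(-8) − (4)(-12) = 48
A_2→A_3: (4)(-8) − (11)(-8) = 56
A_3→A_4: (11)(9) − (1)(-8) = 107
A_4→A_5: (1)(8) − (-9)(9) = 89
A_5→A_6: (-9)(12) − (-14)(8) = 4
A_6→A_7: (-14)(-15) − (-1)(12) = 222
A_7→A_1: (-1)(-12) − (0)(-15) = 12
Σ = 538
Area = |Σ|/2 = 269.
Hole:
Σ = (17) + (10) + (2) + (1) + (5) = 35
Area = |Σ|/2 = 17.5.
Net area = 269 − 17.5 = 251.5.

251.5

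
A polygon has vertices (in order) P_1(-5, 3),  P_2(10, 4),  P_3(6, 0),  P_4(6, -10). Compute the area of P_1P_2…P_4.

Σ = (-50) + (-24) + (-60) + (-32) = -166
Area = |Σ|/2 = 83.

83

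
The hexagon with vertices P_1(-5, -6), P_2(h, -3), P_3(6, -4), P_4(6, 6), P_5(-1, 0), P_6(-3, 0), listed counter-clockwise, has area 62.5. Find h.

Write out the shoelace sum; only the two edges meeting at P_2 involve h:
2·Area = [((-5)·(-3) − h·(-6)) + (h·(-4) − 6·(-3))] + 84
       = 2·h + 117 = 125
⇒ h = 4.

4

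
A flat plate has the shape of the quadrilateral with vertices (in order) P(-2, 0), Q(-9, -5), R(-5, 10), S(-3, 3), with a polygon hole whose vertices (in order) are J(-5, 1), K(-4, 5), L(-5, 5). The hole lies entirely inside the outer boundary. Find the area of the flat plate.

40

Outer boundary:
Cross-terms: 10, -115, 15, 6  ⇒  Σ = -84
Area = |Σ|/2 = 42.
Hole:
J→K: (-5)(5) − (-4)(1) = -21
K→L: (-4)(5) − (-5)(5) = 5
L→J: (-5)(1) − (-5)(5) = 20
Σ = 4
Area = |Σ|/2 = 2.
Net area = 42 − 2 = 40.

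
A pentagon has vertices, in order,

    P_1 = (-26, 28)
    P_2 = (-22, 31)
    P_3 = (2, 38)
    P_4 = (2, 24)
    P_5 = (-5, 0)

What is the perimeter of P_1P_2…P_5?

|P_1P_2| = √((4)² + (3)²) = √25 = 5
|P_2P_3| = √((24)² + (7)²) = √625 = 25
|P_3P_4| = √((0)² + (-14)²) = √196 = 14
|P_4P_5| = √((-7)² + (-24)²) = √625 = 25
|P_5P_1| = √((-21)² + (28)²) = √1225 = 35
Perimeter = 5 + 25 + 14 + 25 + 35 = 104.

104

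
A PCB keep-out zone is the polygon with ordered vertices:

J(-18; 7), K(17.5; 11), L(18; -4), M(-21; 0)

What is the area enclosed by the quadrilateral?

Apply the shoelace formula: 2A = Σ (x_i·y_{i+1} − x_{i+1}·y_i), indices taken mod 4.
Cross-terms: -320.5, -268, -84, -147  ⇒  Σ = -819.5
Area = |Σ|/2 = 409.75.

409.75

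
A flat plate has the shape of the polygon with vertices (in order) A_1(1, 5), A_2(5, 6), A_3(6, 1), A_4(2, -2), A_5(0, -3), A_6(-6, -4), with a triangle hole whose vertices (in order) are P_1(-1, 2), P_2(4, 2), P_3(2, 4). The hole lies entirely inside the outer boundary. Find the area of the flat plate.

Outer boundary:
Apply the shoelace (surveyor's) formula: 2A = Σ (x_i·y_{i+1} − x_{i+1}·y_i), indices taken mod 6.
A_1→A_2: (1)(6) − (5)(5) = -19
A_2→A_3: (5)(1) − (6)(6) = -31
A_3→A_4: (6)(-2) − (2)(1) = -14
A_4→A_5: (2)(-3) − (0)(-2) = -6
A_5→A_6: (0)(-4) − (-6)(-3) = -18
A_6→A_1: (-6)(5) − (1)(-4) = -26
Σ = -114
Area = |Σ|/2 = 57.
Hole:
Apply the shoelace (surveyor's) formula: 2A = Σ (x_i·y_{i+1} − x_{i+1}·y_i), indices taken mod 3.
Σ = (-10) + (12) + (8) = 10
Area = |Σ|/2 = 5.
Net area = 57 − 5 = 52.

52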